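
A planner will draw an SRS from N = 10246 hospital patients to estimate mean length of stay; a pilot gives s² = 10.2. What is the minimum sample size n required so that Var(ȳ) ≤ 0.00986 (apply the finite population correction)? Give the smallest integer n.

Without fpc, n₀ = s²/D = 10.2/0.00986 = 1034.4828.
With fpc, (1 − n/N)·s²/n ≤ D requires n ≥ n₀/(1 + n₀/N) = 1034.4828/(1 + 1034.4828/10246) = 939.6150.
Rounding up, n = 940.

940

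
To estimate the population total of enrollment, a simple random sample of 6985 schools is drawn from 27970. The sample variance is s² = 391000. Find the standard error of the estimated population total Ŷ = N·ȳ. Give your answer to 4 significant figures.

Var(Ŷ) = N²·Var(ȳ) = N²·(1 − n/N)·s²/n.
f = 6985/27970 = 0.24973186; Var(ȳ) = 0.75026814·391000/6985 = 41.99783.
Var(Ŷ) = 27970² · 41.99783 = 3.285578 × 10^10.
SE(Ŷ) = √(3.285578 × 10^10) = 181300.

181300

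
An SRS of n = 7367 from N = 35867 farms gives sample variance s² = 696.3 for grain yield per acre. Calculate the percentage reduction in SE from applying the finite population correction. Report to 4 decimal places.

10.8595

f = n/N = 7367/35867 = 0.20539772.
SE_no-fpc = √(s²/n) = 0.30743468; SE_fpc = √((1−f)s²/n) = 0.27404871.
Ratio = √(1−f) = 0.89140467. Reduction = 100·(1 − 0.89140467) = 10.8595%.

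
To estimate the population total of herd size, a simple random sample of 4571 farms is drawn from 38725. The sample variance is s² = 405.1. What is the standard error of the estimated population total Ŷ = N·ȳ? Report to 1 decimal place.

Var(Ŷ) = N²·Var(ȳ) = N²·(1 − n/N)·s²/n.
f = 4571/38725 = 0.11803744; Var(ȳ) = 0.88196256·405.1/4571 = 0.078162991.
Var(Ŷ) = 38725² · 0.078162991 = 1.1721522 × 10^8.
SE(Ŷ) = √(1.1721522 × 10^8) = 10826.6.

10826.6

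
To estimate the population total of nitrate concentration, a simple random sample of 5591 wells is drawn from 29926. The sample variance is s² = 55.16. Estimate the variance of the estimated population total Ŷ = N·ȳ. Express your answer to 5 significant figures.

7.1848 × 10^6

Var(Ŷ) = N²·Var(ȳ) = N²·(1 − n/N)·s²/n.
f = 5591/29926 = 0.18682751; Var(ȳ) = 0.81317249·55.16/5591 = 0.0080226426.
Var(Ŷ) = 29926² · 0.0080226426 = 7.1848017 × 10^6.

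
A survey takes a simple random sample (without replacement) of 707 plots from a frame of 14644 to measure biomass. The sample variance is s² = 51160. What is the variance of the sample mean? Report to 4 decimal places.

Under SRS without replacement, Var(ȳ) = (1 − f)·s²/n with f = n/N = 707/14644 = 0.04827916.
Var(ȳ) = (1 − 0.04827916)·51160/707 = 0.95172084·72.362093 = 68.868512.

68.8685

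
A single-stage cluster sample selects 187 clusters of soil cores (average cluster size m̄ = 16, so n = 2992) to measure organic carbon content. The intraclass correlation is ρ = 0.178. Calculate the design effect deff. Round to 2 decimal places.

3.67

deff = 1 + (16 − 1)·0.178 = 1 + 2.67 = 3.67.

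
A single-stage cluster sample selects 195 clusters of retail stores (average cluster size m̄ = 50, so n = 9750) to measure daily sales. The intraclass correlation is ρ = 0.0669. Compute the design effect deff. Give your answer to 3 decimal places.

deff = 1 + (50 − 1)·0.0669 = 1 + 3.2781 = 4.2781.

4.278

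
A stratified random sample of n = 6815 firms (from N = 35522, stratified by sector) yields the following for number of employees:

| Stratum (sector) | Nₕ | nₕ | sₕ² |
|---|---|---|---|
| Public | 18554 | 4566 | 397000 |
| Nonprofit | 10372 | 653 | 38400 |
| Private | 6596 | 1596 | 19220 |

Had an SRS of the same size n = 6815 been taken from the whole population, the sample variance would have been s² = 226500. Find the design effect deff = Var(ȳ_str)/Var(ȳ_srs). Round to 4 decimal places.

Var(ȳ_str) = Σ Wₕ²(1−fₕ)sₕ²/nₕ with Wₕ = Nₕ/35522:
  Public: (18554/35522)²·(1−4566/18554)·397000/4566 = 17.883518
  Nonprofit: (10372/35522)²·(1−653/10372)·38400/653 = 4.6979384
  Private: (6596/35522)²·(1−1596/6596)·19220/1596 = 0.31475767
  → Var(ȳ_str) = 22.896214.
Var(ȳ_srs) = (1 − 6815/35522)·226500/6815 = 26.85918.
deff = 22.896214 / 26.85918 = 0.8525.

0.8525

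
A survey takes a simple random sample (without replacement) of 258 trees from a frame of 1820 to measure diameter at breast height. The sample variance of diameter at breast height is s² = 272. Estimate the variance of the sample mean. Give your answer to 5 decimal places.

Under SRS without replacement, Var(ȳ) = (1 − f)·s²/n with f = n/N = 258/1820 = 0.14175824.
Var(ȳ) = (1 − 0.14175824)·272/258 = 0.85824176·1.0542636 = 0.90481302.

0.90481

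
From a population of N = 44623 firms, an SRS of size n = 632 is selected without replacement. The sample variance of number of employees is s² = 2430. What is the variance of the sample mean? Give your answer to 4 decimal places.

Under SRS without replacement, Var(ȳ) = (1 − f)·s²/n with f = n/N = 632/44623 = 0.01416310.
Var(ȳ) = (1 − 0.01416310)·2430/632 = 0.98583690·3.8449367 = 3.7904805.

3.7905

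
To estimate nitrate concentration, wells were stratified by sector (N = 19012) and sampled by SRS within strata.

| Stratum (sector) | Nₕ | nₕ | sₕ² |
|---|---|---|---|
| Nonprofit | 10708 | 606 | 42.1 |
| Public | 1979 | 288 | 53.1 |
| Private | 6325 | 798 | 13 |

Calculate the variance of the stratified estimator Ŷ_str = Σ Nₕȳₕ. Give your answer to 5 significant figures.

Var(Ŷ_str) = Σₕ Nₕ²(1 − fₕ)sₕ²/nₕ.
Nonprofit: 10708²·(1 − 606/10708)·42.1/606 = 7.5149345 × 10^6.
Public: 1979²·(1 − 288/1979)·53.1/288 = 617008.91.
Private: 6325²·(1 − 798/6325)·13/798 = 569495.71.
Sum = 8.7014391 × 10^6.

8.7014 × 10^6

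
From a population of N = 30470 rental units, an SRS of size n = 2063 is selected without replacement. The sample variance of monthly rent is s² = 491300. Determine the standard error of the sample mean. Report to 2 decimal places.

14.90

Under SRS without replacement, Var(ȳ) = (1 − f)·s²/n with f = n/N = 2063/30470 = 0.06770594.
Var(ȳ) = (1 − 0.06770594)·491300/2063 = 0.93229406·238.14833 = 222.02427.
SE(ȳ) = √(222.02427) = 14.90.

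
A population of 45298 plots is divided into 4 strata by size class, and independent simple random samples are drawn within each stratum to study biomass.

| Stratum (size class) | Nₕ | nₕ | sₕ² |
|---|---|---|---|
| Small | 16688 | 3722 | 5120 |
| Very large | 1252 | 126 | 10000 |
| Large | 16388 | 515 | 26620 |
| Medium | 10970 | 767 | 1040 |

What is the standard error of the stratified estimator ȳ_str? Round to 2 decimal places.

Var(ȳ_str) = Σₕ Wₕ²(1 − fₕ)sₕ²/nₕ with Wₕ = Nₕ/N, N = 45298.
Small: Wₕ = 0.36840479; term = 0.36840479²·(1 − 0.22303452)·5120/3722 = 0.14505939.
Very large: Wₕ = 0.02763919; term = 0.02763919²·(1 − 0.10063898)·10000/126 = 0.054527316.
Large: Wₕ = 0.36178198; term = 0.36178198²·(1 − 0.03142543)·26620/515 = 6.5528125.
Medium: Wₕ = 0.24217405; term = 0.24217405²·(1 − 0.06991796)·1040/767 = 0.073962986.
Sum = 6.8263622.
SE = √(6.8263622) = 2.61.

2.61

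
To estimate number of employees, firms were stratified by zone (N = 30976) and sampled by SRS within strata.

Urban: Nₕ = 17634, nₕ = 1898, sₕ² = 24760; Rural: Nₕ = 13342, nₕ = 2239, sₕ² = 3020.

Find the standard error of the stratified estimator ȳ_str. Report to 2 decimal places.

Var(ȳ_str) = Σₕ Wₕ²(1 − fₕ)sₕ²/nₕ with Wₕ = Nₕ/N, N = 30976.
Urban: Wₕ = 0.56927944; term = 0.56927944²·(1 − 0.10763298)·24760/1898 = 3.7726711.
Rural: Wₕ = 0.43072056; term = 0.43072056²·(1 − 0.16781592)·3020/2239 = 0.20823966.
Sum = 3.9809108.
SE = √(3.9809108) = 2.00.

2.00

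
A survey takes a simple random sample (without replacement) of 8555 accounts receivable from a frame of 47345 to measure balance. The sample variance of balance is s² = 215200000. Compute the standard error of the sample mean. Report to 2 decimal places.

Under SRS without replacement, Var(ȳ) = (1 − f)·s²/n with f = n/N = 8555/47345 = 0.18069490.
Var(ȳ) = (1 − 0.18069490)·215200000/8555 = 0.81930510·25154.88 = 20609.522.
SE(ȳ) = √(20609.522) = 143.56.

143.56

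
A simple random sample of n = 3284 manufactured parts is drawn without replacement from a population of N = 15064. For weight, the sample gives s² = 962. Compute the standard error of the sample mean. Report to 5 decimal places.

Under SRS without replacement, Var(ȳ) = (1 − f)·s²/n with f = n/N = 3284/15064 = 0.21800319.
Var(ȳ) = (1 − 0.21800319)·962/3284 = 0.78199681·0.29293544 = 0.22907458.
SE(ȳ) = √(0.22907458) = 0.47862.

0.47862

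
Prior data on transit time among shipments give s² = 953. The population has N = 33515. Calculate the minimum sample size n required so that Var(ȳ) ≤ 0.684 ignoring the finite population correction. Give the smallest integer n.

Without fpc, n₀ = s²/D = 953/0.684 = 1393.2749.
Rounding up, n = 1394.

1394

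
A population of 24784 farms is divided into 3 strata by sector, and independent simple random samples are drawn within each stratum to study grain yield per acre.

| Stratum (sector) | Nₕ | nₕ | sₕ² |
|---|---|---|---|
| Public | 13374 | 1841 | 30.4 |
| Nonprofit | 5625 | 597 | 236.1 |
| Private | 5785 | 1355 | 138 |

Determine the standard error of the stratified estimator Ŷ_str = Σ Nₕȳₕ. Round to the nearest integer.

Var(Ŷ_str) = Σₕ Nₕ²(1 − fₕ)sₕ²/nₕ.
Public: 13374²·(1 − 1841/13374)·30.4/1841 = 2.5469675 × 10^6.
Nonprofit: 5625²·(1 − 597/5625)·236.1/597 = 1.1185089 × 10^7.
Private: 5785²·(1 − 1355/5785)·138/1355 = 2.6100383 × 10^6.
Sum = 1.6342095 × 10^7.
SE = √(1.6342095 × 10^7) = 4043.

4043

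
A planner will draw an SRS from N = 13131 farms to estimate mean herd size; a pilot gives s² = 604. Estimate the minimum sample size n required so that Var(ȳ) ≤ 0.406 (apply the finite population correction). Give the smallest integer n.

1337

Without fpc, n₀ = s²/D = 604/0.406 = 1487.6847.
With fpc, (1 − n/N)·s²/n ≤ D requires n ≥ n₀/(1 + n₀/N) = 1487.6847/(1 + 1487.6847/13131) = 1336.2890.
Rounding up, n = 1337.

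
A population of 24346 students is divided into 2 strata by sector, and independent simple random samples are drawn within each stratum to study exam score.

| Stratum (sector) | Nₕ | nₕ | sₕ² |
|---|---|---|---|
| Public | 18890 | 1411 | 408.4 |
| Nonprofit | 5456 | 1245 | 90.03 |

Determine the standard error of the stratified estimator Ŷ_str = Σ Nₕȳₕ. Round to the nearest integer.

9860

Var(Ŷ_str) = Σₕ Nₕ²(1 − fₕ)sₕ²/nₕ.
Public: 18890²·(1 − 1411/18890)·408.4/1411 = 9.5566847 × 10^7.
Nonprofit: 5456²·(1 − 1245/5456)·90.03/1245 = 1.6614126 × 10^6.
Sum = 9.722826 × 10^7.
SE = √(9.722826 × 10^7) = 9860.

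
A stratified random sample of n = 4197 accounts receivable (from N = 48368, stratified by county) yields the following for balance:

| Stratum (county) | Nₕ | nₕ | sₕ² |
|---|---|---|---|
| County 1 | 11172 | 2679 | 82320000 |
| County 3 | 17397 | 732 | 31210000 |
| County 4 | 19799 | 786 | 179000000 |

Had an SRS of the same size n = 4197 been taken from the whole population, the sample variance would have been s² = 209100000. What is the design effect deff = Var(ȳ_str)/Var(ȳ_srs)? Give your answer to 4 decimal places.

Var(ȳ_str) = Σ Wₕ²(1−fₕ)sₕ²/nₕ with Wₕ = Nₕ/48368:
  County 1: (11172/48368)²·(1−2679/11172)·82320000/2679 = 1246.2594
  County 3: (17397/48368)²·(1−732/17397)·31210000/732 = 5283.7968
  County 4: (19799/48368)²·(1−786/19799)·179000000/786 = 36644.443
  → Var(ȳ_str) = 43174.499.
Var(ȳ_srs) = (1 − 4197/48368)·209100000/4197 = 45498.195.
deff = 43174.499 / 45498.195 = 0.9489.

0.9489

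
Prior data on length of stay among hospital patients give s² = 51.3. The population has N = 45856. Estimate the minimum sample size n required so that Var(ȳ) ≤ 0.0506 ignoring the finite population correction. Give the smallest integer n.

1014

Without fpc, n₀ = s²/D = 51.3/0.0506 = 1013.8340.
Rounding up, n = 1014.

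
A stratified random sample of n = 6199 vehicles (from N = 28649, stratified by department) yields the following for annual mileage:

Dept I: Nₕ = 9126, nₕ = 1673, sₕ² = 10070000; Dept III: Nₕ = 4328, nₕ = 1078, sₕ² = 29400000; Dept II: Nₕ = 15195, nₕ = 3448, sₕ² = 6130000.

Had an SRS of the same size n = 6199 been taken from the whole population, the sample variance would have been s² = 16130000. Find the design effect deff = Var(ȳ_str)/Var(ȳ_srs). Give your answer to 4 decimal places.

Var(ȳ_str) = Σ Wₕ²(1−fₕ)sₕ²/nₕ with Wₕ = Nₕ/28649:
  Dept I: (9126/28649)²·(1−1673/9126)·10070000/1673 = 498.7997
  Dept III: (4328/28649)²·(1−1078/4328)·29400000/1078 = 467.39089
  Dept II: (15195/28649)²·(1−3448/15195)·6130000/3448 = 386.6357
  → Var(ȳ_str) = 1352.8263.
Var(ȳ_srs) = (1 − 6199/28649)·16130000/6199 = 2039.0112.
deff = 1352.8263 / 2039.0112 = 0.6635.

0.6635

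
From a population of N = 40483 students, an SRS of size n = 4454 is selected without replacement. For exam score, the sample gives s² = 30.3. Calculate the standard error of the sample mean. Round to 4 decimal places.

0.0778

Under SRS without replacement, Var(ȳ) = (1 − f)·s²/n with f = n/N = 4454/40483 = 0.11002149.
Var(ȳ) = (1 − 0.11002149)·30.3/4454 = 0.88997851·0.0068028738 = 0.0060544115.
SE(ȳ) = √(0.0060544115) = 0.0778.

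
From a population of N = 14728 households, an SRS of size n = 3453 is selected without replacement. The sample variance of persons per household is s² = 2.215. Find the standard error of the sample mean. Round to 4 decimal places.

0.0222

Under SRS without replacement, Var(ȳ) = (1 − f)·s²/n with f = n/N = 3453/14728 = 0.23445139.
Var(ȳ) = (1 − 0.23445139)·2.215/3453 = 0.76554861·6.4147118 × 10^-4 = 4.9107738 × 10^-4.
SE(ȳ) = √(4.9107738 × 10^-4) = 0.0222.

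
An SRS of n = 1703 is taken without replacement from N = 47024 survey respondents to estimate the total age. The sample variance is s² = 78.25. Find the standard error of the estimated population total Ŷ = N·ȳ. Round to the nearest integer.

Var(Ŷ) = N²·Var(ȳ) = N²·(1 − n/N)·s²/n.
f = 1703/47024 = 0.03621555; Var(ȳ) = 0.96378445·78.25/1703 = 0.044284283.
Var(Ŷ) = 47024² · 0.044284283 = 9.7923912 × 10^7.
SE(Ŷ) = √(9.7923912 × 10^7) = 9896.

9896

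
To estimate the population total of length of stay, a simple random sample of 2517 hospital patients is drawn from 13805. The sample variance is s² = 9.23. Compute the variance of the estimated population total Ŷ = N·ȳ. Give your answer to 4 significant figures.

571400

Var(Ŷ) = N²·Var(ȳ) = N²·(1 − n/N)·s²/n.
f = 2517/13805 = 0.18232524; Var(ȳ) = 0.81767476·9.23/2517 = 0.0029984656.
Var(Ŷ) = 13805² · 0.0029984656 = 571441.65.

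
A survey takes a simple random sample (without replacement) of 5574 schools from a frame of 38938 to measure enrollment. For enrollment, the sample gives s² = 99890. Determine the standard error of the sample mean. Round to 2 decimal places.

3.92

Under SRS without replacement, Var(ȳ) = (1 − f)·s²/n with f = n/N = 5574/38938 = 0.14315065.
Var(ȳ) = (1 − 0.14315065)·99890/5574 = 0.85684935·17.920703 = 15.355343.
SE(ȳ) = √(15.355343) = 3.92.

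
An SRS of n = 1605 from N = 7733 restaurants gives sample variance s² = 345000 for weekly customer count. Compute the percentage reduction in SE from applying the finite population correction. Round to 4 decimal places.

10.9805

f = n/N = 1605/7733 = 0.20755205.
SE_no-fpc = √(s²/n) = 14.661285; SE_fpc = √((1−f)s²/n) = 13.051409.
Ratio = √(1−f) = 0.89019546. Reduction = 100·(1 − 0.89019546) = 10.9805%.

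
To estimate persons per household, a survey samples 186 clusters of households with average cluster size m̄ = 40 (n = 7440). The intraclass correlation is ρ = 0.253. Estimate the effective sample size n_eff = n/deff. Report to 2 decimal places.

deff = 1 + (40 − 1)·0.253 = 1 + 9.867 = 10.867.
n_eff = 7440 / 10.867 = 684.64.

684.64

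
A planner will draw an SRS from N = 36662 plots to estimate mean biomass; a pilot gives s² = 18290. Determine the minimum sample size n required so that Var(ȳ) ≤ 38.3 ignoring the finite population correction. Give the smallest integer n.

478

Without fpc, n₀ = s²/D = 18290/38.3 = 477.5457.
Rounding up, n = 478.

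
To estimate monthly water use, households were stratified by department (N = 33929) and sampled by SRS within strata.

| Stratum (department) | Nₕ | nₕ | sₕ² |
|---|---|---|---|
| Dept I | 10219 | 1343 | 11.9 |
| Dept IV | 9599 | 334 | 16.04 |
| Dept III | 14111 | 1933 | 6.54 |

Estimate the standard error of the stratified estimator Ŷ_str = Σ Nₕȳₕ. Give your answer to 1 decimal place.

Var(Ŷ_str) = Σₕ Nₕ²(1 − fₕ)sₕ²/nₕ.
Dept I: 10219²·(1 − 1343/10219)·11.9/1343 = 803704.95.
Dept IV: 9599²·(1 − 334/9599)·16.04/334 = 4.2709975 × 10^6.
Dept III: 14111²·(1 − 1933/14111)·6.54/1933 = 581406.2.
Sum = 5.6561087 × 10^6.
SE = √(5.6561087 × 10^6) = 2378.3.

2378.3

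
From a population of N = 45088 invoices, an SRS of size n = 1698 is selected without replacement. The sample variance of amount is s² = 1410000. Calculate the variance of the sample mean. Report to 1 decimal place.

Under SRS without replacement, Var(ȳ) = (1 − f)·s²/n with f = n/N = 1698/45088 = 0.03765969.
Var(ȳ) = (1 − 0.03765969)·1410000/1698 = 0.96234031·830.38869 = 799.11651.

799.1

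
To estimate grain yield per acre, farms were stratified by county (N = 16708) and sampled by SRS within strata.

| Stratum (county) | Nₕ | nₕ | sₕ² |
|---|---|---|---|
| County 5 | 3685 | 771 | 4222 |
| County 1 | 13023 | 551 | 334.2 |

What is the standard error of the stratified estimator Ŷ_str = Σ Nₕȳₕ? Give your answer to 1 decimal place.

12542.6

Var(Ŷ_str) = Σₕ Nₕ²(1 − fₕ)sₕ²/nₕ.
County 5: 3685²·(1 − 771/3685)·4222/771 = 5.8801837 × 10^7.
County 1: 13023²·(1 − 551/13023)·334.2/551 = 9.8514916 × 10^7.
Sum = 1.5731675 × 10^8.
SE = √(1.5731675 × 10^8) = 12542.6.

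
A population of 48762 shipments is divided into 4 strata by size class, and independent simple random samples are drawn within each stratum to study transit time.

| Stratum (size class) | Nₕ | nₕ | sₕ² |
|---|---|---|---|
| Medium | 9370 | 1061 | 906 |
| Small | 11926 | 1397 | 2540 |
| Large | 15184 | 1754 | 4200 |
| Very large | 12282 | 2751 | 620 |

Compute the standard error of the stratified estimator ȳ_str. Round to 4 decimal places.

0.5835

Var(ȳ_str) = Σₕ Wₕ²(1 − fₕ)sₕ²/nₕ with Wₕ = Nₕ/N, N = 48762.
Medium: Wₕ = 0.19215783; term = 0.19215783²·(1 − 0.11323372)·906/1061 = 0.027960063.
Small: Wₕ = 0.24457569; term = 0.24457569²·(1 − 0.11713902)·2540/1397 = 0.096018788.
Large: Wₕ = 0.31139002; term = 0.31139002²·(1 − 0.11551633)·4200/1754 = 0.20536143.
Very large: Wₕ = 0.25187646; term = 0.25187646²·(1 − 0.22398632)·620/2751 = 0.011095468.
Sum = 0.34043575.
SE = √(0.34043575) = 0.5835.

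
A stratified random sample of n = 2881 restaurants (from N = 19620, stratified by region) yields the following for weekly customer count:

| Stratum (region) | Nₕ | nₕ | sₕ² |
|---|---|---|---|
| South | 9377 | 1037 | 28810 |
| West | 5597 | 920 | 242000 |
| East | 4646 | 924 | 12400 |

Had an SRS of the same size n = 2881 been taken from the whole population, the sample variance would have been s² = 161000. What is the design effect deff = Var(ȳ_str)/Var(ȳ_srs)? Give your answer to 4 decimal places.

Var(ȳ_str) = Σ Wₕ²(1−fₕ)sₕ²/nₕ with Wₕ = Nₕ/19620:
  South: (9377/19620)²·(1−1037/9377)·28810/1037 = 5.6441229
  West: (5597/19620)²·(1−920/5597)·242000/920 = 17.887606
  East: (4646/19620)²·(1−924/4646)·12400/924 = 0.60284725
  → Var(ȳ_str) = 24.134576.
Var(ȳ_srs) = (1 − 2881/19620)·161000/2881 = 47.677461.
deff = 24.134576 / 47.677461 = 0.5062.

0.5062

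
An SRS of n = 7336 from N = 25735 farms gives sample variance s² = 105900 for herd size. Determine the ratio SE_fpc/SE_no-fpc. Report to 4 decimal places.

0.8455

f = n/N = 7336/25735 = 0.28505926.
SE_no-fpc = √(s²/n) = 3.7994289; SE_fpc = √((1−f)s²/n) = 3.2125755.
Ratio = √(1−f) = 0.84554169.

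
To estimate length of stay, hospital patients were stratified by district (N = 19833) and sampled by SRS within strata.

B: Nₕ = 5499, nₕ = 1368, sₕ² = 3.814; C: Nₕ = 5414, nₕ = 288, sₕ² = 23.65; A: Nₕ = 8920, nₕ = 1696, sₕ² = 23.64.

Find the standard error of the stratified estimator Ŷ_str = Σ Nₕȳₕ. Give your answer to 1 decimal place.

1800.1

Var(Ŷ_str) = Σₕ Nₕ²(1 − fₕ)sₕ²/nₕ.
B: 5499²·(1 − 1368/5499)·3.814/1368 = 63333.502.
C: 5414²·(1 − 288/5414)·23.65/288 = 2.2789537 × 10^6.
A: 8920²·(1 − 1696/8920)·23.64/1696 = 898181.73.
Sum = 3.2404689 × 10^6.
SE = √(3.2404689 × 10^6) = 1800.1.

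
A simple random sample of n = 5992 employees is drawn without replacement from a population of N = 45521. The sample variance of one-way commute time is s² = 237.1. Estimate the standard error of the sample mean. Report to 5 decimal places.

Under SRS without replacement, Var(ȳ) = (1 − f)·s²/n with f = n/N = 5992/45521 = 0.13163155.
Var(ȳ) = (1 − 0.13163155)·237.1/5992 = 0.86836845·0.039569426 = 0.034360841.
SE(ȳ) = √(0.034360841) = 0.18537.

0.18537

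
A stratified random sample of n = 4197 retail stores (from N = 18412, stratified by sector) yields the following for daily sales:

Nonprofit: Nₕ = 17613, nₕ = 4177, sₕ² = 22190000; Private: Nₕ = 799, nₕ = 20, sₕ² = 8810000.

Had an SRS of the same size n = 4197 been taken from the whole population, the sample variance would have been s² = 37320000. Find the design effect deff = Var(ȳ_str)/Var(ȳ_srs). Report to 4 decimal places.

Var(ȳ_str) = Σ Wₕ²(1−fₕ)sₕ²/nₕ with Wₕ = Nₕ/18412:
  Nonprofit: (17613/18412)²·(1−4177/17613)·22190000/4177 = 3708.4653
  Private: (799/18412)²·(1−20/799)·8810000/20 = 808.77593
  → Var(ȳ_str) = 4517.2412.
Var(ȳ_srs) = (1 − 4197/18412)·37320000/4197 = 6865.1268.
deff = 4517.2412 / 6865.1268 = 0.6580.

0.6580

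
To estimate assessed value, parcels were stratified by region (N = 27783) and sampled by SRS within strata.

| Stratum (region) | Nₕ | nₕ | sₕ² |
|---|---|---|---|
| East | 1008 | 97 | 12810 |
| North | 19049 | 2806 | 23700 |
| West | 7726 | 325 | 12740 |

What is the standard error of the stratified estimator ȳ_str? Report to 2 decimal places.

2.54

Var(ȳ_str) = Σₕ Wₕ²(1 − fₕ)sₕ²/nₕ with Wₕ = Nₕ/N, N = 27783.
East: Wₕ = 0.03628118; term = 0.03628118²·(1 − 0.09623016)·12810/97 = 0.1571079.
North: Wₕ = 0.68563510; term = 0.68563510²·(1 − 0.14730432)·23700/2806 = 3.3856404.
West: Wₕ = 0.27808372; term = 0.27808372²·(1 − 0.04206575)·12740/325 = 2.9038414.
Sum = 6.4465897.
SE = √(6.4465897) = 2.54.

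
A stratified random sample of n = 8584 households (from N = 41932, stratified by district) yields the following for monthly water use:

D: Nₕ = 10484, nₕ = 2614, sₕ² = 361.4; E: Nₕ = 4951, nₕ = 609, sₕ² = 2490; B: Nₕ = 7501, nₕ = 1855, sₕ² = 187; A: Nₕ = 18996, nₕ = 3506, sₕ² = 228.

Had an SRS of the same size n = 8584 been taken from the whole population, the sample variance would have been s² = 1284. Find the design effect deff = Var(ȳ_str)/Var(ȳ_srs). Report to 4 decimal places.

Var(ȳ_str) = Σ Wₕ²(1−fₕ)sₕ²/nₕ with Wₕ = Nₕ/41932:
  D: (10484/41932)²·(1−2614/10484)·361.4/2614 = 0.0064877358
  E: (4951/41932)²·(1−609/4951)·2490/609 = 0.049988908
  B: (7501/41932)²·(1−1855/7501)·187/1855 = 0.0024281
  A: (18996/41932)²·(1−3506/18996)·228/3506 = 0.010882918
  → Var(ȳ_str) = 0.069787662.
Var(ȳ_srs) = (1 − 8584/41932)·1284/8584 = 0.11895961.
deff = 0.069787662 / 0.11895961 = 0.5867.

0.5867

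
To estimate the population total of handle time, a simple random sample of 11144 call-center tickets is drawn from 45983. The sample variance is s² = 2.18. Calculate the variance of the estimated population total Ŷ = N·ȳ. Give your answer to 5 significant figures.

313390

Var(Ŷ) = N²·Var(ȳ) = N²·(1 − n/N)·s²/n.
f = 11144/45983 = 0.24235043; Var(ȳ) = 0.75764957·2.18/11144 = 1.4821214 × 10^-4.
Var(Ŷ) = 45983² · (1.4821214 × 10^-4) = 313385.13.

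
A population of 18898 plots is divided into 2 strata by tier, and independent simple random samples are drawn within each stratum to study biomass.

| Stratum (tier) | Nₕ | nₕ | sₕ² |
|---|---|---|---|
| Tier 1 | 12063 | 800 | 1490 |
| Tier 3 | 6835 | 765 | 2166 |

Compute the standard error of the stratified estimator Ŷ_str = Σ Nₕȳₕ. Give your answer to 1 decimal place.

Var(Ŷ_str) = Σₕ Nₕ²(1 − fₕ)sₕ²/nₕ.
Tier 1: 12063²·(1 − 800/12063)·1490/800 = 2.5304962 × 10^8.
Tier 3: 6835²·(1 − 765/6835)·2166/765 = 1.1746926 × 10^8.
Sum = 3.7051888 × 10^8.
SE = √(3.7051888 × 10^8) = 19248.9.

19248.9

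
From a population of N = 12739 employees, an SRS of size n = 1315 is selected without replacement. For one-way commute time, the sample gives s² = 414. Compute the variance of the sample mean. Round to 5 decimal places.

0.28233

Under SRS without replacement, Var(ȳ) = (1 − f)·s²/n with f = n/N = 1315/12739 = 0.10322631.
Var(ȳ) = (1 − 0.10322631)·414/1315 = 0.89677369·0.3148289 = 0.28233027.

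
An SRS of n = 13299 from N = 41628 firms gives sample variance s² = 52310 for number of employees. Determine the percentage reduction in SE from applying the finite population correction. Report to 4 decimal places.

f = n/N = 13299/41628 = 0.31947247.
SE_no-fpc = √(s²/n) = 1.9832747; SE_fpc = √((1−f)s²/n) = 1.6360844.
Ratio = √(1−f) = 0.82494092. Reduction = 100·(1 − 0.82494092) = 17.5059%.

17.5059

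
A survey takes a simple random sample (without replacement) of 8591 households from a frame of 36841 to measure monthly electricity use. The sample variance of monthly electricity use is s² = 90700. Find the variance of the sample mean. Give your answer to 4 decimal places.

8.0956

Under SRS without replacement, Var(ȳ) = (1 − f)·s²/n with f = n/N = 8591/36841 = 0.23319128.
Var(ȳ) = (1 − 0.23319128)·90700/8591 = 0.76680872·10.55756 = 8.0956292.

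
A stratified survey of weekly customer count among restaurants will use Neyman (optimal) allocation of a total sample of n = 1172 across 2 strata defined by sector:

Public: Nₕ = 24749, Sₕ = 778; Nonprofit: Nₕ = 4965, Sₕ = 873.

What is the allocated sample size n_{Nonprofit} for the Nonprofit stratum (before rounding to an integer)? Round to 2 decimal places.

Neyman allocation: nₕ = n·NₕSₕ / Σⱼ NⱼSⱼ.
Σ NⱼSⱼ = 24749·778 + 4965·873 = 2.3589167 × 10^7.
n_{Nonprofit} = 1172·4965·873 / (2.3589167 × 10^7) = 215.35.

215.35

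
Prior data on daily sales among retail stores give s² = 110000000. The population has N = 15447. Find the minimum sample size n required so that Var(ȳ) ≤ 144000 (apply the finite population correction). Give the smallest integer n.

Without fpc, n₀ = s²/D = 110000000/144000 = 763.8889.
With fpc, (1 − n/N)·s²/n ≤ D requires n ≥ n₀/(1 + n₀/N) = 763.8889/(1 + 763.8889/15447) = 727.8930.
Rounding up, n = 728.

728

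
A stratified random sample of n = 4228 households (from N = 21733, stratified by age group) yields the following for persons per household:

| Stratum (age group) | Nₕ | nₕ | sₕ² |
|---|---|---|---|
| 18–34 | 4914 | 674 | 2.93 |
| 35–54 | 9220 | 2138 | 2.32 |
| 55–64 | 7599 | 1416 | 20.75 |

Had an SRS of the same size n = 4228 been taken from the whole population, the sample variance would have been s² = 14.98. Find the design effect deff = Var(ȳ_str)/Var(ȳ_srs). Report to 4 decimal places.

0.6306

Var(ȳ_str) = Σ Wₕ²(1−fₕ)sₕ²/nₕ with Wₕ = Nₕ/21733:
  18–34: (4914/21733)²·(1−674/4914)·2.93/674 = 1.9176501 × 10^-4
  35–54: (9220/21733)²·(1−2138/9220)·2.32/2138 = 1.5001261 × 10^-4
  55–64: (7599/21733)²·(1−1416/7599)·20.75/1416 = 0.0014577102
  → Var(ȳ_str) = 0.0017994878.
Var(ȳ_srs) = (1 − 4228/21733)·14.98/4228 = 0.002853772.
deff = 0.0017994878 / 0.002853772 = 0.6306.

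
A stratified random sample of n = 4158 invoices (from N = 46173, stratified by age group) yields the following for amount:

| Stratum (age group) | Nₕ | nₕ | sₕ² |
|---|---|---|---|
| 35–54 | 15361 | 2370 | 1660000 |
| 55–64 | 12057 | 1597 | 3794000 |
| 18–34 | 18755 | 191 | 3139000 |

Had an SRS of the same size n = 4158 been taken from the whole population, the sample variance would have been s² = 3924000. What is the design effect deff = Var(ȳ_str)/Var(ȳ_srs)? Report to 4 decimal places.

3.3654

Var(ȳ_str) = Σ Wₕ²(1−fₕ)sₕ²/nₕ with Wₕ = Nₕ/46173:
  35–54: (15361/46173)²·(1−2370/15361)·1660000/2370 = 65.561009
  55–64: (12057/46173)²·(1−1597/12057)·3794000/1597 = 140.53586
  18–34: (18755/46173)²·(1−191/18755)·3139000/191 = 2683.9251
  → Var(ȳ_str) = 2890.022.
Var(ȳ_srs) = (1 − 4158/46173)·3924000/4158 = 858.73821.
deff = 2890.022 / 858.73821 = 3.3654.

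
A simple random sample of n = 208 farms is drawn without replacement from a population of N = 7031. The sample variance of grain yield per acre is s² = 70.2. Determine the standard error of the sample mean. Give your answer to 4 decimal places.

0.5723

Under SRS without replacement, Var(ȳ) = (1 − f)·s²/n with f = n/N = 208/7031 = 0.02958327.
Var(ȳ) = (1 − 0.02958327)·70.2/208 = 0.97041673·0.3375 = 0.32751565.
SE(ȳ) = √(0.32751565) = 0.5723.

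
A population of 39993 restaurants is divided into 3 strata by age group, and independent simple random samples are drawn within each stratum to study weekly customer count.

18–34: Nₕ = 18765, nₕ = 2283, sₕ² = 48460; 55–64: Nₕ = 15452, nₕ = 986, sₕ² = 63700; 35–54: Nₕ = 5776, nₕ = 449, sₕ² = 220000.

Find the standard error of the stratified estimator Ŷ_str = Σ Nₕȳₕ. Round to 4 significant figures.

Var(Ŷ_str) = Σₕ Nₕ²(1 − fₕ)sₕ²/nₕ.
18–34: 18765²·(1 − 2283/18765)·48460/2283 = 6.5650188 × 10^9.
55–64: 15452²·(1 − 986/15452)·63700/986 = 1.4440947 × 10^10.
35–54: 5776²·(1 − 449/5776)·220000/449 = 1.5076003 × 10^10.
Sum = 3.6081969 × 10^10.
SE = √(3.6081969 × 10^10) = 190000.

190000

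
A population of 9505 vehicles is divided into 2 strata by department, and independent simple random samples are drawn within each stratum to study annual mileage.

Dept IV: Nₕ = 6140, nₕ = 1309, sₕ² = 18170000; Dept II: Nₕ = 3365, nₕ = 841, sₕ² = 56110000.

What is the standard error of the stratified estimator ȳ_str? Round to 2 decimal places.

104.06

Var(ȳ_str) = Σₕ Wₕ²(1 − fₕ)sₕ²/nₕ with Wₕ = Nₕ/N, N = 9505.
Dept IV: Wₕ = 0.64597580; term = 0.64597580²·(1 − 0.21319218)·18170000/1309 = 4557.3926.
Dept II: Wₕ = 0.35402420; term = 0.35402420²·(1 − 0.24992571)·56110000/841 = 6272.1213.
Sum = 10829.514.
SE = √(10829.514) = 104.06.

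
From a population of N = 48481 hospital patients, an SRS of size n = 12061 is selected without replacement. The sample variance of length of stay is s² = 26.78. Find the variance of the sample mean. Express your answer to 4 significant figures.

0.001668

Under SRS without replacement, Var(ȳ) = (1 − f)·s²/n with f = n/N = 12061/48481 = 0.24877787.
Var(ȳ) = (1 − 0.24877787)·26.78/12061 = 0.75122213·0.0022203797 = 0.0016679984.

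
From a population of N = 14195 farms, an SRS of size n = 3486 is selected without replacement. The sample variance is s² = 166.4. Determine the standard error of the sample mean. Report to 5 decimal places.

Under SRS without replacement, Var(ȳ) = (1 − f)·s²/n with f = n/N = 3486/14195 = 0.24557943.
Var(ȳ) = (1 − 0.24557943)·166.4/3486 = 0.75442057·0.047733792 = 0.036011355.
SE(ȳ) = √(0.036011355) = 0.18977.

0.18977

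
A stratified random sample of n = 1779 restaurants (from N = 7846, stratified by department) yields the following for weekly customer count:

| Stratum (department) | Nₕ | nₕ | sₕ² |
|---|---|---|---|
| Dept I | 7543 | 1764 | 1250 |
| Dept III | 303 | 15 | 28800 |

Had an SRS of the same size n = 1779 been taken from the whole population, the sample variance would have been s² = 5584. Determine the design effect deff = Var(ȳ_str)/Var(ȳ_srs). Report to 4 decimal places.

1.3281

Var(ȳ_str) = Σ Wₕ²(1−fₕ)sₕ²/nₕ with Wₕ = Nₕ/7846:
  Dept I: (7543/7846)²·(1−1764/7543)·1250/1764 = 0.50177801
  Dept III: (303/7846)²·(1−15/303)·28800/15 = 2.7216968
  → Var(ȳ_str) = 3.2234748.
Var(ȳ_srs) = (1 − 1779/7846)·5584/1779 = 2.4271418.
deff = 3.2234748 / 2.4271418 = 1.3281.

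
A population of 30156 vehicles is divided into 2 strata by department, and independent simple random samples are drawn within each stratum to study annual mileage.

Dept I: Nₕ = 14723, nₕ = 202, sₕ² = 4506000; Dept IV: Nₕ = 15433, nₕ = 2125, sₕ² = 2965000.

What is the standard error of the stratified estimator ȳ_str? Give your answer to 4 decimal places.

Var(ȳ_str) = Σₕ Wₕ²(1 − fₕ)sₕ²/nₕ with Wₕ = Nₕ/N, N = 30156.
Dept I: Wₕ = 0.48822788; term = 0.48822788²·(1 − 0.01372003)·4506000/202 = 5244.2717.
Dept IV: Wₕ = 0.51177212; term = 0.51177212²·(1 − 0.13769196)·2965000/2125 = 315.12397.
Sum = 5559.3957.
SE = √(5559.3957) = 74.5614.

74.5614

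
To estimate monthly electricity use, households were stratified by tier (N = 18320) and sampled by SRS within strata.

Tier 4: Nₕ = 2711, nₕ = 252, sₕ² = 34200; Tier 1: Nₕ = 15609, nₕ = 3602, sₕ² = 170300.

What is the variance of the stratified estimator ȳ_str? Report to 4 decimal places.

Var(ȳ_str) = Σₕ Wₕ²(1 − fₕ)sₕ²/nₕ with Wₕ = Nₕ/N, N = 18320.
Tier 4: Wₕ = 0.14798035; term = 0.14798035²·(1 − 0.09295463)·34200/252 = 2.6956448.
Tier 1: Wₕ = 0.85201965; term = 0.85201965²·(1 − 0.23076430)·170300/3602 = 26.40156.
Sum = 29.097205.

29.0972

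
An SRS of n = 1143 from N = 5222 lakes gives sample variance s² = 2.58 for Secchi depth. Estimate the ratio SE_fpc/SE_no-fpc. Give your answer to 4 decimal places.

0.8838

f = n/N = 1143/5222 = 0.21888165.
SE_no-fpc = √(s²/n) = 0.047510187; SE_fpc = √((1−f)s²/n) = 0.041989931.
Ratio = √(1−f) = 0.88380900.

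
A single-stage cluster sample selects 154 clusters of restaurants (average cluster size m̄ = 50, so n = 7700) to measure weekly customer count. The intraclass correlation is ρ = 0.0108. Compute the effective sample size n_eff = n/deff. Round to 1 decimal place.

deff = 1 + (50 − 1)·0.0108 = 1 + 0.5292 = 1.5292.
n_eff = 7700 / 1.5292 = 5035.3.

5035.3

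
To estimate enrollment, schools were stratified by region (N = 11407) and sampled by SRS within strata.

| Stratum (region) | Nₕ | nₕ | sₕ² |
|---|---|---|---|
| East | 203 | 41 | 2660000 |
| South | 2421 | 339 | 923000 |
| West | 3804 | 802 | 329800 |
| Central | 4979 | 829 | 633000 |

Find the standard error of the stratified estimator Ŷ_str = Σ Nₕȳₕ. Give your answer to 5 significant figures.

190610

Var(Ŷ_str) = Σₕ Nₕ²(1 − fₕ)sₕ²/nₕ.
East: 203²·(1 − 41/203)·2660000/41 = 2.1335795 × 10^9.
South: 2421²·(1 − 339/2421)·923000/339 = 1.3723899 × 10^10.
West: 3804²·(1 − 802/3804)·329800/802 = 4.6959934 × 10^9.
Central: 4979²·(1 − 829/4979)·633000/829 = 1.5777544 × 10^10.
Sum = 3.6331016 × 10^10.
SE = √(3.6331016 × 10^10) = 190610.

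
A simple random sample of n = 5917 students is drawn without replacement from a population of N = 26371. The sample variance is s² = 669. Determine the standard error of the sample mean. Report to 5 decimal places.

Under SRS without replacement, Var(ȳ) = (1 − f)·s²/n with f = n/N = 5917/26371 = 0.22437526.
Var(ȳ) = (1 − 0.22437526)·669/5917 = 0.77562474·0.11306405 = 0.087695276.
SE(ȳ) = √(0.087695276) = 0.29613.

0.29613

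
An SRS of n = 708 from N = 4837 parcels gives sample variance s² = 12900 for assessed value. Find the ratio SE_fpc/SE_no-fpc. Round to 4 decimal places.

f = n/N = 708/4837 = 0.14637172.
SE_no-fpc = √(s²/n) = 4.2685289; SE_fpc = √((1−f)s²/n) = 3.9437795.
Ratio = √(1−f) = 0.92392006.

0.9239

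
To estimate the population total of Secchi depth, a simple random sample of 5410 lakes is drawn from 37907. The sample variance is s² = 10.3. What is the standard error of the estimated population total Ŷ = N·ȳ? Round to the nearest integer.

Var(Ŷ) = N²·Var(ȳ) = N²·(1 − n/N)·s²/n.
f = 5410/37907 = 0.14271770; Var(ȳ) = 0.85728230·10.3/5410 = 0.0016321641.
Var(Ŷ) = 37907² · 0.0016321641 = 2.3453229 × 10^6.
SE(Ŷ) = √(2.3453229 × 10^6) = 1531.

1531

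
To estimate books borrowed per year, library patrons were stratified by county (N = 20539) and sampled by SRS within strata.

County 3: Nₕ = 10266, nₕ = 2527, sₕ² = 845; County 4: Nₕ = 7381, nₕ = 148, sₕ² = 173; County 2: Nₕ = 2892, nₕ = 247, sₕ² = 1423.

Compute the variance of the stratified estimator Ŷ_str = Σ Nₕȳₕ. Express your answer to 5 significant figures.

1.3304 × 10^8

Var(Ŷ_str) = Σₕ Nₕ²(1 − fₕ)sₕ²/nₕ.
County 3: 10266²·(1 − 2527/10266)·845/2527 = 2.6566698 × 10^7.
County 4: 7381²·(1 − 148/7381)·173/148 = 6.2404809 × 10^7.
County 2: 2892²·(1 − 247/2892)·1423/247 = 4.406887 × 10^7.
Sum = 1.3304038 × 10^8.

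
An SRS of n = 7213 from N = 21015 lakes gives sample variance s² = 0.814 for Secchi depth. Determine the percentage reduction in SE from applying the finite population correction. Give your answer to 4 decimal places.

18.9587

f = n/N = 7213/21015 = 0.34323103.
SE_no-fpc = √(s²/n) = 0.010623173; SE_fpc = √((1−f)s²/n) = 0.0086091555.
Ratio = √(1−f) = 0.81041284. Reduction = 100·(1 − 0.81041284) = 18.9587%.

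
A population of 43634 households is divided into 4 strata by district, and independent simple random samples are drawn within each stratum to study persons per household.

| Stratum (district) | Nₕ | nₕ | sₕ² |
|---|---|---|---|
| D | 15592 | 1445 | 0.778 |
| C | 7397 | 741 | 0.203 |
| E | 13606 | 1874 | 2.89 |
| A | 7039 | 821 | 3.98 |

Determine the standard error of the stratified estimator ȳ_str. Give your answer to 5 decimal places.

Var(ȳ_str) = Σₕ Wₕ²(1 − fₕ)sₕ²/nₕ with Wₕ = Nₕ/N, N = 43634.
D: Wₕ = 0.35733602; term = 0.35733602²·(1 − 0.09267573)·0.778/1445 = 6.2377487 × 10^-5.
C: Wₕ = 0.16952377; term = 0.16952377²·(1 − 0.10017575)·0.203/741 = 7.0842961 × 10^-6.
E: Wₕ = 0.31182106; term = 0.31182106²·(1 − 0.13773335)·2.89/1874 = 1.292947 × 10^-4.
A: Wₕ = 0.16131915; term = 0.16131915²·(1 − 0.11663589)·3.98/821 = 1.1144268 × 10^-4.
Sum = 3.1019916 × 10^-4.
SE = √(3.1019916 × 10^-4) = 0.01761.

0.01761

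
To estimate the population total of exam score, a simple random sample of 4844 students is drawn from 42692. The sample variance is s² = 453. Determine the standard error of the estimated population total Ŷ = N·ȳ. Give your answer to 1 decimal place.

Var(Ŷ) = N²·Var(ȳ) = N²·(1 − n/N)·s²/n.
f = 4844/42692 = 0.11346388; Var(ȳ) = 0.88653612·453/4844 = 0.082906867.
Var(Ŷ) = 42692² · 0.082906867 = 1.5110662 × 10^8.
SE(Ŷ) = √(1.5110662 × 10^8) = 12292.5.

12292.5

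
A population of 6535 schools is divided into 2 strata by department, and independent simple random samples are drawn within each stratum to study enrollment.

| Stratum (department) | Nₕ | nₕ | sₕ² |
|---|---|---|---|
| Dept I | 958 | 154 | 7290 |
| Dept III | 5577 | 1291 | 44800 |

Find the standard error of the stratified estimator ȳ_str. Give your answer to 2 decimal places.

4.50

Var(ȳ_str) = Σₕ Wₕ²(1 − fₕ)sₕ²/nₕ with Wₕ = Nₕ/N, N = 6535.
Dept I: Wₕ = 0.14659526; term = 0.14659526²·(1 − 0.16075157)·7290/154 = 0.85376271.
Dept III: Wₕ = 0.85340474; term = 0.85340474²·(1 − 0.23148646)·44800/1291 = 19.42287.
Sum = 20.276633.
SE = √(20.276633) = 4.50.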